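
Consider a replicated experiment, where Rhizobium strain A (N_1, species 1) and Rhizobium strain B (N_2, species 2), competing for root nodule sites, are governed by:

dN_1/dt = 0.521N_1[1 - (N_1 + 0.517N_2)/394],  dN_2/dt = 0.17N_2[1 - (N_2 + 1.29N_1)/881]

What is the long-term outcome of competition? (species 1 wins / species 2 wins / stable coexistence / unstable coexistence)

species 2 excludes species 1

Compare the nullcline intercepts: K1/α12 = 394/0.517 = 762 < K2 = 881; K2/α21 = 881/1.29 = 683 > K1 = 394.
Since the inequalities point opposite ways, species 2 can invade but species 1 cannot.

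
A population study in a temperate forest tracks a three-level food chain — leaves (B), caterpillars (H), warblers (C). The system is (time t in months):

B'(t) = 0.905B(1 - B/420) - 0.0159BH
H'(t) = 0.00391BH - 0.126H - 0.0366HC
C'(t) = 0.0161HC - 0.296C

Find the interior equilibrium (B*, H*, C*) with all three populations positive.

B* ≈ 284, H* ≈ 18.4, C* ≈ 26.9

From dC/dt = 0: 0.0161H* = 0.296, so H* = 18.4.
From dB/dt = 0: 0.905(1 - B*/420) = 0.0159·18.4, giving B* = 420·(1 - 0.323) = 284.
From dH/dt = 0: 0.00391·284 - 0.126 = 0.0366C*, so C* = 0.986/0.0366 = 26.9.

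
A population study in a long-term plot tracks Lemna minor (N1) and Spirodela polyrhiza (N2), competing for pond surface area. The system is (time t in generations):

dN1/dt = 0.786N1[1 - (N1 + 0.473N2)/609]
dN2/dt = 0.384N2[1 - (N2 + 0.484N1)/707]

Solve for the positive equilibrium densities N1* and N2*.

Setting both brackets to zero gives the nullclines N1 + 0.473N2 = 609 and 0.484N1 + N2 = 707.
Substituting N2 = 707 - 0.484N1 into the first: N1(1 - 0.473·0.484) = 609 - 0.473·707.
So N1* = 275/0.771 = 356, and then N2* = 707 - 0.484·356 = 535.

N1* ≈ 356, N2* ≈ 535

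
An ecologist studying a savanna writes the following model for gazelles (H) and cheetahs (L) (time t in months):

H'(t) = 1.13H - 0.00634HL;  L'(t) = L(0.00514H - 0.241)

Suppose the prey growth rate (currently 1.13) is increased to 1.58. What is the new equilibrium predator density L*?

At the interior fixed point, setting dH/dt = 0 with H > 0 fixes L* = (prey growth rate)/(HL coefficient) — independent of the other coefficients.
With the change, L* = 1.58/0.00634 = 249; it rises from 178.

L* ≈ 249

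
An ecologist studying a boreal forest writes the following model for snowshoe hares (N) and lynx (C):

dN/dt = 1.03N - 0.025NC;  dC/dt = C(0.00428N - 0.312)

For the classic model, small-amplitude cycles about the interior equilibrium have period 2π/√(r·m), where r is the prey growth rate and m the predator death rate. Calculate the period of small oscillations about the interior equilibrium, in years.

Here r = 1.03 and m = 0.312, so r·m = 0.321.
ω = √0.321 = 0.567 per year, hence T = 2π/ω ≈ 11.1 years.

T ≈ 11.1 years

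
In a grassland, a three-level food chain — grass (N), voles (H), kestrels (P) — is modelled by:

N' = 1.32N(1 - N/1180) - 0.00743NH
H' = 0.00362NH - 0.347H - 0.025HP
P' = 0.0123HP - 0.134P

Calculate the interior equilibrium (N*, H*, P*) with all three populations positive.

N* ≈ 1110, H* ≈ 10.9, P* ≈ 147

From dP/dt = 0: 0.0123H* = 0.134, so H* = 10.9.
From dN/dt = 0: 1.32(1 - N*/1180) = 0.00743·10.9, giving N* = 1180·(1 - 0.0613) = 1110.
From dH/dt = 0: 0.00362·1110 - 0.347 = 0.025P*, so P* = 3.66/0.025 = 147.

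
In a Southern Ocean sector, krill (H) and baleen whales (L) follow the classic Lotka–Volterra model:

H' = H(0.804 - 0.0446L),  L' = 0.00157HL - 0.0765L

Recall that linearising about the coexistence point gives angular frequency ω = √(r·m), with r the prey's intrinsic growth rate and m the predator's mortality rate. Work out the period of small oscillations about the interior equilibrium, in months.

Here r = 0.804 and m = 0.0765, so r·m = 0.0615.
ω = √0.0615 = 0.248 per month, hence T = 2π/ω ≈ 25.3 months.

T ≈ 25.3 months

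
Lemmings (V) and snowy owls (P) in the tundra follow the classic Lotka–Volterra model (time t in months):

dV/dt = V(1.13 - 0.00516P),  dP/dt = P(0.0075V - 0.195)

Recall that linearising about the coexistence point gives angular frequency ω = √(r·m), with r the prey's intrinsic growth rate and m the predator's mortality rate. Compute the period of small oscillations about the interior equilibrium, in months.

T ≈ 13.4 months

Here r = 1.13 and m = 0.195, so r·m = 0.22.
ω = √0.22 = 0.469 per month, hence T = 2π/ω ≈ 13.4 months.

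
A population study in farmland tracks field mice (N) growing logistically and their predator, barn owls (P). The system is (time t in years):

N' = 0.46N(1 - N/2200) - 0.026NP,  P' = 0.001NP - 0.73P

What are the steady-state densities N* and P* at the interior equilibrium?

From dP/dt = 0 with P > 0: 0.001N* = 0.73, so N* = 730.
Substitute into dN/dt = 0: 0.46(1 - 730/2200) = 0.026P*.
The bracket is 0.668, giving P* = 0.307/0.026 = 11.8.

N* ≈ 730, P* ≈ 11.8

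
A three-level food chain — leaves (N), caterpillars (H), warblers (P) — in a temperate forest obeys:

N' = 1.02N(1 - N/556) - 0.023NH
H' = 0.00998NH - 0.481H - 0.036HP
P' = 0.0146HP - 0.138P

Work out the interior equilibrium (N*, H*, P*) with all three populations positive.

N* ≈ 437, H* ≈ 9.45, P* ≈ 108

From dP/dt = 0: 0.0146H* = 0.138, so H* = 9.45.
From dN/dt = 0: 1.02(1 - N*/556) = 0.023·9.45, giving N* = 556·(1 - 0.213) = 437.
From dH/dt = 0: 0.00998·437 - 0.481 = 0.036P*, so P* = 3.89/0.036 = 108.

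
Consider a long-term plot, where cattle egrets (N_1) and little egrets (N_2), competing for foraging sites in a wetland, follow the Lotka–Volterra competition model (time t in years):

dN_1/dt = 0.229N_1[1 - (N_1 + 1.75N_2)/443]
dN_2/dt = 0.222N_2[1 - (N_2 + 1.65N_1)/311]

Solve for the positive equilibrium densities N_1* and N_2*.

N_1* ≈ 53.6, N_2* ≈ 222

Setting both brackets to zero gives the nullclines N_1 + 1.75N_2 = 443 and 1.65N_1 + N_2 = 311.
Substituting N_2 = 311 - 1.65N_1 into the first: N_1(1 - 1.75·1.65) = 443 - 1.75·311.
So N_1* = -101/-1.89 = 53.6, and then N_2* = 311 - 1.65·53.6 = 222.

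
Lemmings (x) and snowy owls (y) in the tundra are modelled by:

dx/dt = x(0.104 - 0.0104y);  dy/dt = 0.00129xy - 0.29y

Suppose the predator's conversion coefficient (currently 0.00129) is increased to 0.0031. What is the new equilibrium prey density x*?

At the interior fixed point, setting dy/dt = 0 with y > 0 fixes x* = (predator death rate)/(xy coefficient) — independent of the other coefficients.
With the change, x* = 0.29/0.0031 = 93.5; it falls from 225.

x* ≈ 93.5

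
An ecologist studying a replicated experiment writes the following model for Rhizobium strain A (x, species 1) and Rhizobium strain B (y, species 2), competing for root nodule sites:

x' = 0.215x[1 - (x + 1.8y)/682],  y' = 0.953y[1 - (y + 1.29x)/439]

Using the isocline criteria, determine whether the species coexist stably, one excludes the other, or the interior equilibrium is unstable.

Compare the nullcline intercepts: K1/α12 = 682/1.8 = 379 < K2 = 439; K2/α21 = 439/1.29 = 340 < K1 = 682.
Since both are reversed, neither can invade when rare; the interior point is a saddle.

unstable coexistence (outcome depends on initial conditions)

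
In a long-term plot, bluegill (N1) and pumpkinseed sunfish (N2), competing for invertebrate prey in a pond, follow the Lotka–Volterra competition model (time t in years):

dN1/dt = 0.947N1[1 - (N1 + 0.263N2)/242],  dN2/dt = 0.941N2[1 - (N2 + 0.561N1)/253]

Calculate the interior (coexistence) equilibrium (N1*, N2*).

Setting both brackets to zero gives the nullclines N1 + 0.263N2 = 242 and 0.561N1 + N2 = 253.
Substituting N2 = 253 - 0.561N1 into the first: N1(1 - 0.263·0.561) = 242 - 0.263·253.
So N1* = 175/0.852 = 206, and then N2* = 253 - 0.561·206 = 138.

N1* ≈ 206, N2* ≈ 138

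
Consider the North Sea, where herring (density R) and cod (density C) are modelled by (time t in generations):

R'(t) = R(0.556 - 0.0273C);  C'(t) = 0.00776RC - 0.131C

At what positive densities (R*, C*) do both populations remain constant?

R* ≈ 16.9, C* ≈ 20.4

Set dC/dt = 0 with C > 0: 0.00776R - 0.131 = 0, so R* = 0.131/0.00776 = 16.9.
Set dR/dt = 0 with R > 0: 0.556 - 0.0273C = 0, so C* = 0.556/0.0273 = 20.4.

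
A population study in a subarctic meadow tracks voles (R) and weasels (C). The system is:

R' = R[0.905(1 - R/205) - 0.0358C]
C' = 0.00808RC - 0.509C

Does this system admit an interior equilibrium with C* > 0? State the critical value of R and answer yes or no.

Threshold R = 63; K > 63, so yes, the predator persists.

The predator equation gives dC/dt > 0 only when R > 0.509/0.00808 = 63.
Without the predator, R → K = 205. Since 205 > 63, the predator can invade and persist.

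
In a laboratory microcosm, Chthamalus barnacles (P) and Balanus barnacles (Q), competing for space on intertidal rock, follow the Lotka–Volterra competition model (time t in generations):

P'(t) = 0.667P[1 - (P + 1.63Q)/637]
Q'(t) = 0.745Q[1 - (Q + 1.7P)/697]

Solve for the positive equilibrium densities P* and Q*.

Setting both brackets to zero gives the nullclines P + 1.63Q = 637 and 1.7P + Q = 697.
Substituting Q = 697 - 1.7P into the first: P(1 - 1.63·1.7) = 637 - 1.63·697.
So P* = -499/-1.77 = 282, and then Q* = 697 - 1.7·282 = 218.

P* ≈ 282, Q* ≈ 218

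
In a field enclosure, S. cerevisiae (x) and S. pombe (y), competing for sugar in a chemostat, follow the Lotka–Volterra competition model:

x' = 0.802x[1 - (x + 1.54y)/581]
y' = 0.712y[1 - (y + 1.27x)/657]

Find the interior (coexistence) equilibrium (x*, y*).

x* ≈ 451, y* ≈ 84.6

Setting both brackets to zero gives the nullclines x + 1.54y = 581 and 1.27x + y = 657.
Substituting y = 657 - 1.27x into the first: x(1 - 1.54·1.27) = 581 - 1.54·657.
So x* = -431/-0.956 = 451, and then y* = 657 - 1.27·451 = 84.6.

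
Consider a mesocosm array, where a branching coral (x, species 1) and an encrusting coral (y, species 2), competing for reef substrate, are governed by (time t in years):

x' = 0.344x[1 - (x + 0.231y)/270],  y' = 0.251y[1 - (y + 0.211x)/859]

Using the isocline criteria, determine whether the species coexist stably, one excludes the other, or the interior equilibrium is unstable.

stable coexistence

Compare the nullcline intercepts: K1/α12 = 270/0.231 = 1170 > K2 = 859; K2/α21 = 859/0.211 = 4070 > K1 = 270.
Since both inequalities hold, each species can invade when rare, so the interior equilibrium is stable.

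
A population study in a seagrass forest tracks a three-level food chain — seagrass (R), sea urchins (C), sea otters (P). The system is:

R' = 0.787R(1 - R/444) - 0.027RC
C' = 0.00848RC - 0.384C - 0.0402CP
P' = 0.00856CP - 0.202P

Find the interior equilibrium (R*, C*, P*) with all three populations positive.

R* ≈ 84.5, C* ≈ 23.6, P* ≈ 8.28

From dP/dt = 0: 0.00856C* = 0.202, so C* = 23.6.
From dR/dt = 0: 0.787(1 - R*/444) = 0.027·23.6, giving R* = 444·(1 - 0.81) = 84.5.
From dC/dt = 0: 0.00848·84.5 - 0.384 = 0.0402P*, so P* = 0.333/0.0402 = 8.28.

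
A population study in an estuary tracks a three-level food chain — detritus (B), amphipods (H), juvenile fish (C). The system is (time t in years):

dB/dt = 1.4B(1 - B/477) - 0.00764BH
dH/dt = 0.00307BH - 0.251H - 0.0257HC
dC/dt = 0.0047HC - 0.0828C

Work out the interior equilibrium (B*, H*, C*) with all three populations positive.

From dC/dt = 0: 0.0047H* = 0.0828, so H* = 17.6.
From dB/dt = 0: 1.4(1 - B*/477) = 0.00764·17.6, giving B* = 477·(1 - 0.0961) = 431.
From dH/dt = 0: 0.00307·431 - 0.251 = 0.0257C*, so C* = 1.07/0.0257 = 41.7.

B* ≈ 431, H* ≈ 17.6, C* ≈ 41.7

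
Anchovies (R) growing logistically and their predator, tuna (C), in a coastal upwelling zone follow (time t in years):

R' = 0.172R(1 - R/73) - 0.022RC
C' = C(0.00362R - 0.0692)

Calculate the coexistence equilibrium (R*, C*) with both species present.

R* ≈ 19.1, C* ≈ 5.77

From dC/dt = 0 with C > 0: 0.00362R* = 0.0692, so R* = 19.1.
Substitute into dR/dt = 0: 0.172(1 - 19.1/73) = 0.022C*.
The bracket is 0.738, giving C* = 0.127/0.022 = 5.77.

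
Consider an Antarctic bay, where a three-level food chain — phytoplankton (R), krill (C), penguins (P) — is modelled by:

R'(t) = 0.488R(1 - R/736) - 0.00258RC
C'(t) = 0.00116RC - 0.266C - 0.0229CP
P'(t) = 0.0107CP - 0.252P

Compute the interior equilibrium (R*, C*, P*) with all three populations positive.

R* ≈ 644, C* ≈ 23.6, P* ≈ 21

From dP/dt = 0: 0.0107C* = 0.252, so C* = 23.6.
From dR/dt = 0: 0.488(1 - R*/736) = 0.00258·23.6, giving R* = 736·(1 - 0.125) = 644.
From dC/dt = 0: 0.00116·644 - 0.266 = 0.0229P*, so P* = 0.481/0.0229 = 21.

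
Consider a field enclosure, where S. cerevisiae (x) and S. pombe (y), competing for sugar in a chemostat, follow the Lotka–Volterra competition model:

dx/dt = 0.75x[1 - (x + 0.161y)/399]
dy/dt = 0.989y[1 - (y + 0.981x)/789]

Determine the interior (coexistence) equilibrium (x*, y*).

Setting both brackets to zero gives the nullclines x + 0.161y = 399 and 0.981x + y = 789.
Substituting y = 789 - 0.981x into the first: x(1 - 0.161·0.981) = 399 - 0.161·789.
So x* = 272/0.842 = 323, and then y* = 789 - 0.981·323 = 472.

x* ≈ 323, y* ≈ 472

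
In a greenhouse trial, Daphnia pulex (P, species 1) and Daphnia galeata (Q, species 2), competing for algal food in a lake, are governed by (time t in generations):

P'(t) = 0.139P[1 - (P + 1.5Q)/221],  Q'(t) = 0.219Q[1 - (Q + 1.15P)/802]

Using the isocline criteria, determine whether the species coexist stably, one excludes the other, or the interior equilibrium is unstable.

species 2 excludes species 1

Compare the nullcline intercepts: K1/α12 = 221/1.5 = 147 < K2 = 802; K2/α21 = 802/1.15 = 697 > K1 = 221.
Since the inequalities point opposite ways, species 2 can invade but species 1 cannot.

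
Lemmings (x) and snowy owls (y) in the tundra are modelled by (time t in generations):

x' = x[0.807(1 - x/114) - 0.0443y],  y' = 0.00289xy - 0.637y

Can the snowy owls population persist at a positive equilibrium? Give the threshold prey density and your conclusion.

Threshold x = 220; K < 220, so no, the predator goes extinct.

The predator equation gives dy/dt > 0 only when x > 0.637/0.00289 = 220.
Without the predator, x → K = 114. Since 114 < 220, the predator cannot invade.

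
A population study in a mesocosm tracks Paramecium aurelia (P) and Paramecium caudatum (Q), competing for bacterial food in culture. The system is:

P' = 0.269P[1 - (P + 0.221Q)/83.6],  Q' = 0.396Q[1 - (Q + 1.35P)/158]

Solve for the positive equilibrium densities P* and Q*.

Setting both brackets to zero gives the nullclines P + 0.221Q = 83.6 and 1.35P + Q = 158.
Substituting Q = 158 - 1.35P into the first: P(1 - 0.221·1.35) = 83.6 - 0.221·158.
So P* = 48.7/0.702 = 69.4, and then Q* = 158 - 1.35·69.4 = 64.3.

P* ≈ 69.4, Q* ≈ 64.3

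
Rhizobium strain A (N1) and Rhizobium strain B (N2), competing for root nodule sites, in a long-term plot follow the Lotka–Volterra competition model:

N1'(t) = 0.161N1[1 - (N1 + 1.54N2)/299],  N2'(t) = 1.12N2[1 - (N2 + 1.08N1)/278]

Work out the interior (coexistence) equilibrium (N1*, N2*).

N1* ≈ 195, N2* ≈ 67.7

Setting both brackets to zero gives the nullclines N1 + 1.54N2 = 299 and 1.08N1 + N2 = 278.
Substituting N2 = 278 - 1.08N1 into the first: N1(1 - 1.54·1.08) = 299 - 1.54·278.
So N1* = -129/-0.663 = 195, and then N2* = 278 - 1.08·195 = 67.7.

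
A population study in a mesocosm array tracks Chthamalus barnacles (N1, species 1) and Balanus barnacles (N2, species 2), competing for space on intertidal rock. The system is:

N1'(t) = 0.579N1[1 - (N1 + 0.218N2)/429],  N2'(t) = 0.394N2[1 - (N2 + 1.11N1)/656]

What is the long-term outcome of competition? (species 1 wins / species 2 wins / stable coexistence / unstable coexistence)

stable coexistence

Compare the nullcline intercepts: K1/α12 = 429/0.218 = 1970 > K2 = 656; K2/α21 = 656/1.11 = 591 > K1 = 429.
Since both inequalities hold, each species can invade when rare, so the interior equilibrium is stable.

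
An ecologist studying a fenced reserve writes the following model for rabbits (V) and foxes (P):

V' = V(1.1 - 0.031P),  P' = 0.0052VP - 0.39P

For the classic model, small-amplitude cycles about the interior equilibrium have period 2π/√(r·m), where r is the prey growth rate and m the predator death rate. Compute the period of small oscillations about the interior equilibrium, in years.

Here r = 1.1 and m = 0.39, so r·m = 0.429.
ω = √0.429 = 0.655 per year, hence T = 2π/ω ≈ 9.59 years.

T ≈ 9.59 years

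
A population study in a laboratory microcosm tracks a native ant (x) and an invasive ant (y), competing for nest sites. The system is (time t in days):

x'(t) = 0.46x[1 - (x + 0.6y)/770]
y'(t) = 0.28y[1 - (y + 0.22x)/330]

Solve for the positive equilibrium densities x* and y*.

Setting both brackets to zero gives the nullclines x + 0.6y = 770 and 0.22x + y = 330.
Substituting y = 330 - 0.22x into the first: x(1 - 0.6·0.22) = 770 - 0.6·330.
So x* = 572/0.868 = 659, and then y* = 330 - 0.22·659 = 185.

x* ≈ 659, y* ≈ 185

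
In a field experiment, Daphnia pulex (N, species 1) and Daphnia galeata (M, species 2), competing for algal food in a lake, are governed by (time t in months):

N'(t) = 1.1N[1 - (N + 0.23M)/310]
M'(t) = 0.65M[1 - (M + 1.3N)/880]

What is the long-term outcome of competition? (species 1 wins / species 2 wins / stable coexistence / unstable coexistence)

Compare the nullcline intercepts: K1/α12 = 310/0.23 = 1350 > K2 = 880; K2/α21 = 880/1.3 = 677 > K1 = 310.
Since both inequalities hold, each species can invade when rare, so the interior equilibrium is stable.

stable coexistence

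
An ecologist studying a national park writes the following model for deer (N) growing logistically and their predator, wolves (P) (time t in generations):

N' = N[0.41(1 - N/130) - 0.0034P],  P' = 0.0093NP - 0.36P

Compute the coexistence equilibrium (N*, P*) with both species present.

N* ≈ 38.7, P* ≈ 84.7

From dP/dt = 0 with P > 0: 0.0093N* = 0.36, so N* = 38.7.
Substitute into dN/dt = 0: 0.41(1 - 38.7/130) = 0.0034P*.
The bracket is 0.702, giving P* = 0.288/0.0034 = 84.7.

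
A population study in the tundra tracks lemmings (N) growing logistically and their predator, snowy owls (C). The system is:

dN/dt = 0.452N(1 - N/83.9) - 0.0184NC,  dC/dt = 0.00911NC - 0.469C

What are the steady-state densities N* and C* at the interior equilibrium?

N* ≈ 51.5, C* ≈ 9.49

From dC/dt = 0 with C > 0: 0.00911N* = 0.469, so N* = 51.5.
Substitute into dN/dt = 0: 0.452(1 - 51.5/83.9) = 0.0184C*.
The bracket is 0.386, giving C* = 0.175/0.0184 = 9.49.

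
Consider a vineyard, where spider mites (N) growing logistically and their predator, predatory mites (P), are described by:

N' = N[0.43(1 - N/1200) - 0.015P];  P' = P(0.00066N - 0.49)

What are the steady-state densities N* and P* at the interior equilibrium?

N* ≈ 742, P* ≈ 10.9

From dP/dt = 0 with P > 0: 0.00066N* = 0.49, so N* = 742.
Substitute into dN/dt = 0: 0.43(1 - 742/1200) = 0.015P*.
The bracket is 0.381, giving P* = 0.164/0.015 = 10.9.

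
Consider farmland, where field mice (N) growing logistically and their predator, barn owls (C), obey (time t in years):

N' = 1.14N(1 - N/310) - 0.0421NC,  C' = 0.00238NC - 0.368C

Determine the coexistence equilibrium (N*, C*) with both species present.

From dC/dt = 0 with C > 0: 0.00238N* = 0.368, so N* = 155.
Substitute into dN/dt = 0: 1.14(1 - 155/310) = 0.0421C*.
The bracket is 0.501, giving C* = 0.571/0.0421 = 13.6.

N* ≈ 155, C* ≈ 13.6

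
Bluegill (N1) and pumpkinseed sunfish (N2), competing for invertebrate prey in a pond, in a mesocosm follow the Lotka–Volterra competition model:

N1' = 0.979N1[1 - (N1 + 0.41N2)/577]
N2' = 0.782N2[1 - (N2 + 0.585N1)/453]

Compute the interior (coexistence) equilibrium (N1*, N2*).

N1* ≈ 515, N2* ≈ 152

Setting both brackets to zero gives the nullclines N1 + 0.41N2 = 577 and 0.585N1 + N2 = 453.
Substituting N2 = 453 - 0.585N1 into the first: N1(1 - 0.41·0.585) = 577 - 0.41·453.
So N1* = 391/0.76 = 515, and then N2* = 453 - 0.585·515 = 152.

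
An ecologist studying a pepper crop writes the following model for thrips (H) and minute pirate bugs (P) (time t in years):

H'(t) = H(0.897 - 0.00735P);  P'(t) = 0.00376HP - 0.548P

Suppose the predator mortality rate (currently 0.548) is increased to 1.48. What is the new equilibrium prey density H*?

H* ≈ 394

At the interior fixed point, setting dP/dt = 0 with P > 0 fixes H* = (predator death rate)/(HP coefficient) — independent of the other coefficients.
With the change, H* = 1.48/0.00376 = 394; it rises from 146.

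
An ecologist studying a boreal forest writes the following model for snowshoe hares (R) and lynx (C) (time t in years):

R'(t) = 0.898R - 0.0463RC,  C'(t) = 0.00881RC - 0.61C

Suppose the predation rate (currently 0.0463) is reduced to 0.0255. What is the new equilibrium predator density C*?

At the interior fixed point, setting dR/dt = 0 with R > 0 fixes C* = (prey growth rate)/(RC coefficient) — independent of the other coefficients.
With the change, C* = 0.898/0.0255 = 35.2; it rises from 19.4.

C* ≈ 35.2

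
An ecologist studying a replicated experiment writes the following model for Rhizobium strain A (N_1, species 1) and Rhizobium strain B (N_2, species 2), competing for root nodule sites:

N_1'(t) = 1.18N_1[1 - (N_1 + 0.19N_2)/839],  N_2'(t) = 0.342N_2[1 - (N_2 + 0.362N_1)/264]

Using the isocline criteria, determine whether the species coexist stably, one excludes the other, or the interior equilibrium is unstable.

Compare the nullcline intercepts: K1/α12 = 839/0.19 = 4420 > K2 = 264; K2/α21 = 264/0.362 = 729 < K1 = 839.
Since the inequalities point opposite ways, species 1 can invade but species 2 cannot.

species 1 excludes species 2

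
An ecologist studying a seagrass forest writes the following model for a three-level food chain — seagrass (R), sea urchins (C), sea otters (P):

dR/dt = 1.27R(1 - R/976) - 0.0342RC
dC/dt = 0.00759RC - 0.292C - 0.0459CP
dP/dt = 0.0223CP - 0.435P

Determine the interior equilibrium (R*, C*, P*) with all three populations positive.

From dP/dt = 0: 0.0223C* = 0.435, so C* = 19.5.
From dR/dt = 0: 1.27(1 - R*/976) = 0.0342·19.5, giving R* = 976·(1 - 0.525) = 463.
From dC/dt = 0: 0.00759·463 - 0.292 = 0.0459P*, so P* = 3.22/0.0459 = 70.3.

R* ≈ 463, C* ≈ 19.5, P* ≈ 70.3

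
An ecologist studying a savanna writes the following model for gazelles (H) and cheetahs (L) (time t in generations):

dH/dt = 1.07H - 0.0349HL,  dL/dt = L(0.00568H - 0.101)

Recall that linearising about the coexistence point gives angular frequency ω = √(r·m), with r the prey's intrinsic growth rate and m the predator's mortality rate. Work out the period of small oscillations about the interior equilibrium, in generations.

Here r = 1.07 and m = 0.101, so r·m = 0.108.
ω = √0.108 = 0.329 per generation, hence T = 2π/ω ≈ 19.1 generations.

T ≈ 19.1 generations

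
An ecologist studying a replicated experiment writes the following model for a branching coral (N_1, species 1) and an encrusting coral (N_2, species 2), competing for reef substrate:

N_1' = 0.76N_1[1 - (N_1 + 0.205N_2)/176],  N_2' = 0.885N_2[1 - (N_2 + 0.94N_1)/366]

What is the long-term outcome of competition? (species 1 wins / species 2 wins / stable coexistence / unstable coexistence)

Compare the nullcline intercepts: K1/α12 = 176/0.205 = 859 > K2 = 366; K2/α21 = 366/0.94 = 389 > K1 = 176.
Since both inequalities hold, each species can invade when rare, so the interior equilibrium is stable.

stable coexistence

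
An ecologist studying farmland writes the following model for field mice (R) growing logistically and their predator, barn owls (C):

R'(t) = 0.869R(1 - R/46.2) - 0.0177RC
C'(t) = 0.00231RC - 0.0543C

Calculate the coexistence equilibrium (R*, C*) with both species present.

R* ≈ 23.5, C* ≈ 24.1

From dC/dt = 0 with C > 0: 0.00231R* = 0.0543, so R* = 23.5.
Substitute into dR/dt = 0: 0.869(1 - 23.5/46.2) = 0.0177C*.
The bracket is 0.491, giving C* = 0.427/0.0177 = 24.1.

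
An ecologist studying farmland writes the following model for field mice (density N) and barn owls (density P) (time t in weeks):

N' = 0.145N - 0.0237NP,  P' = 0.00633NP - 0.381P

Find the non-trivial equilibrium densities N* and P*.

Set dP/dt = 0 with P > 0: 0.00633N - 0.381 = 0, so N* = 0.381/0.00633 = 60.2.
Set dN/dt = 0 with N > 0: 0.145 - 0.0237P = 0, so P* = 0.145/0.0237 = 6.12.

N* ≈ 60.2, P* ≈ 6.12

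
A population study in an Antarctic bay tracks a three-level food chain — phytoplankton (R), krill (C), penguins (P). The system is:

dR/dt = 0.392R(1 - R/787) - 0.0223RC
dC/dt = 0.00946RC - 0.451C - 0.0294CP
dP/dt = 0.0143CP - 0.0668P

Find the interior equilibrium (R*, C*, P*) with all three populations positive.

R* ≈ 578, C* ≈ 4.67, P* ≈ 171

From dP/dt = 0: 0.0143C* = 0.0668, so C* = 4.67.
From dR/dt = 0: 0.392(1 - R*/787) = 0.0223·4.67, giving R* = 787·(1 - 0.266) = 578.
From dC/dt = 0: 0.00946·578 - 0.451 = 0.0294P*, so P* = 5.02/0.0294 = 171.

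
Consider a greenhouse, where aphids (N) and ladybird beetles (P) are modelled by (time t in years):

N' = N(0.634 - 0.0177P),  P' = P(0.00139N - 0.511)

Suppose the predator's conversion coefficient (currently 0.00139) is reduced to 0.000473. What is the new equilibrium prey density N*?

At the interior fixed point, setting dP/dt = 0 with P > 0 fixes N* = (predator death rate)/(NP coefficient) — independent of the other coefficients.
With the change, N* = 0.511/0.000473 = 1080; it rises from 368.

N* ≈ 1080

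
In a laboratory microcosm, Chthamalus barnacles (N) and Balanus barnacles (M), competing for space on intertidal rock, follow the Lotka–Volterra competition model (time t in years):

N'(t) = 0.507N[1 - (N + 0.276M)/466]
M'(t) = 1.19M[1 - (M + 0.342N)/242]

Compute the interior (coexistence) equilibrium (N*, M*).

N* ≈ 441, M* ≈ 91.2

Setting both brackets to zero gives the nullclines N + 0.276M = 466 and 0.342N + M = 242.
Substituting M = 242 - 0.342N into the first: N(1 - 0.276·0.342) = 466 - 0.276·242.
So N* = 399/0.906 = 441, and then M* = 242 - 0.342·441 = 91.2.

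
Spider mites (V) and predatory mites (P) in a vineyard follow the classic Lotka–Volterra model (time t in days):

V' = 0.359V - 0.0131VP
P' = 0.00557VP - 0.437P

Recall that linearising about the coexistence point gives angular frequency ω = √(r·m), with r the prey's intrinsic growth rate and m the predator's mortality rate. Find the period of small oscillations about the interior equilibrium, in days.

T ≈ 15.9 days

Here r = 0.359 and m = 0.437, so r·m = 0.157.
ω = √0.157 = 0.396 per day, hence T = 2π/ω ≈ 15.9 days.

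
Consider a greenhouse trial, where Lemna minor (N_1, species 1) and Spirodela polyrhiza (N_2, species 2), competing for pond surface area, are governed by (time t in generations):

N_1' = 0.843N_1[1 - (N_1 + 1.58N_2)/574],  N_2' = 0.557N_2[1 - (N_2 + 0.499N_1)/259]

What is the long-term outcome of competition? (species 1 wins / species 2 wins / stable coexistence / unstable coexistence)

Compare the nullcline intercepts: K1/α12 = 574/1.58 = 363 > K2 = 259; K2/α21 = 259/0.499 = 519 < K1 = 574.
Since the inequalities point opposite ways, species 1 can invade but species 2 cannot.

species 1 excludes species 2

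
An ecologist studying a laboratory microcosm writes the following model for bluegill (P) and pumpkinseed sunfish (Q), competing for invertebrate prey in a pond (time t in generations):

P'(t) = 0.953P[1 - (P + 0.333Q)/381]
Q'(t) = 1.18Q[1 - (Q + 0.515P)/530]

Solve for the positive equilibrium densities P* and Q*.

P* ≈ 247, Q* ≈ 403

Setting both brackets to zero gives the nullclines P + 0.333Q = 381 and 0.515P + Q = 530.
Substituting Q = 530 - 0.515P into the first: P(1 - 0.333·0.515) = 381 - 0.333·530.
So P* = 205/0.829 = 247, and then Q* = 530 - 0.515·247 = 403.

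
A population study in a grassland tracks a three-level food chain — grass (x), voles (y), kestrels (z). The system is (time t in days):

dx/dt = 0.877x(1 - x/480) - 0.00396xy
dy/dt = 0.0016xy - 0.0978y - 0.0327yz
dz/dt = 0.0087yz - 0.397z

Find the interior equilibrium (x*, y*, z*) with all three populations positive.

x* ≈ 381, y* ≈ 45.6, z* ≈ 15.7

From dz/dt = 0: 0.0087y* = 0.397, so y* = 45.6.
From dx/dt = 0: 0.877(1 - x*/480) = 0.00396·45.6, giving x* = 480·(1 - 0.206) = 381.
From dy/dt = 0: 0.0016·381 - 0.0978 = 0.0327z*, so z* = 0.512/0.0327 = 15.7.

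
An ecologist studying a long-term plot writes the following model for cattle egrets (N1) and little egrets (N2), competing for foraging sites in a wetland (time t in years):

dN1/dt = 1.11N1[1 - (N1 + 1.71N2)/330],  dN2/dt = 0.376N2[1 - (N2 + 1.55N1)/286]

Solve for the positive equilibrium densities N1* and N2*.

Setting both brackets to zero gives the nullclines N1 + 1.71N2 = 330 and 1.55N1 + N2 = 286.
Substituting N2 = 286 - 1.55N1 into the first: N1(1 - 1.71·1.55) = 330 - 1.71·286.
So N1* = -159/-1.65 = 96.4, and then N2* = 286 - 1.55·96.4 = 137.

N1* ≈ 96.4, N2* ≈ 137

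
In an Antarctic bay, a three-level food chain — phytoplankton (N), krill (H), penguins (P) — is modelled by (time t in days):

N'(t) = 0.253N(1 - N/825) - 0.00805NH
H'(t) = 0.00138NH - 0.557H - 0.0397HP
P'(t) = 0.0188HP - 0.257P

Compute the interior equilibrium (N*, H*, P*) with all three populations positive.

From dP/dt = 0: 0.0188H* = 0.257, so H* = 13.7.
From dN/dt = 0: 0.253(1 - N*/825) = 0.00805·13.7, giving N* = 825·(1 - 0.435) = 466.
From dH/dt = 0: 0.00138·466 - 0.557 = 0.0397P*, so P* = 0.0863/0.0397 = 2.17.

N* ≈ 466, H* ≈ 13.7, P* ≈ 2.17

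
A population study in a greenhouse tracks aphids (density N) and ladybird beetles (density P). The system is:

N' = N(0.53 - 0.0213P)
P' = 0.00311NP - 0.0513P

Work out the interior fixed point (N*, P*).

Set dP/dt = 0 with P > 0: 0.00311N - 0.0513 = 0, so N* = 0.0513/0.00311 = 16.5.
Set dN/dt = 0 with N > 0: 0.53 - 0.0213P = 0, so P* = 0.53/0.0213 = 24.9.

N* ≈ 16.5, P* ≈ 24.9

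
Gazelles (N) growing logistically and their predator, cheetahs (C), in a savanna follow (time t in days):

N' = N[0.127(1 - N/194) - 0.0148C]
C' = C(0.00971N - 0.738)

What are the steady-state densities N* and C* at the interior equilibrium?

N* ≈ 76, C* ≈ 5.22

From dC/dt = 0 with C > 0: 0.00971N* = 0.738, so N* = 76.
Substitute into dN/dt = 0: 0.127(1 - 76/194) = 0.0148C*.
The bracket is 0.608, giving C* = 0.0772/0.0148 = 5.22.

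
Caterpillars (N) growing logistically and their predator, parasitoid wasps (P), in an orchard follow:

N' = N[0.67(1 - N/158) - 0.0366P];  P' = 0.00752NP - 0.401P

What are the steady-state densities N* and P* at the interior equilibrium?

From dP/dt = 0 with P > 0: 0.00752N* = 0.401, so N* = 53.3.
Substitute into dN/dt = 0: 0.67(1 - 53.3/158) = 0.0366P*.
The bracket is 0.663, giving P* = 0.444/0.0366 = 12.1.

N* ≈ 53.3, P* ≈ 12.1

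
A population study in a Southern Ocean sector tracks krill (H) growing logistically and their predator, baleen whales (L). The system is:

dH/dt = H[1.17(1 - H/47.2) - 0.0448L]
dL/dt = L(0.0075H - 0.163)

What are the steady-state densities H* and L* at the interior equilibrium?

From dL/dt = 0 with L > 0: 0.0075H* = 0.163, so H* = 21.7.
Substitute into dH/dt = 0: 1.17(1 - 21.7/47.2) = 0.0448L*.
The bracket is 0.54, giving L* = 0.631/0.0448 = 14.1.

H* ≈ 21.7, L* ≈ 14.1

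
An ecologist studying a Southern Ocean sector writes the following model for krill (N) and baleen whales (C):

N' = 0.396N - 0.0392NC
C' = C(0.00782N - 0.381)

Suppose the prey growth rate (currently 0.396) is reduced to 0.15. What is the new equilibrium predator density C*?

C* ≈ 3.83

At the interior fixed point, setting dN/dt = 0 with N > 0 fixes C* = (prey growth rate)/(NC coefficient) — independent of the other coefficients.
With the change, C* = 0.15/0.0392 = 3.83; it falls from 10.1.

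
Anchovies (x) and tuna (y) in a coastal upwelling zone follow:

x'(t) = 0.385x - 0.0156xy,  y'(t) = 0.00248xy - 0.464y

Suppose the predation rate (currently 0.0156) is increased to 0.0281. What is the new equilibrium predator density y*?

y* ≈ 13.7

At the interior fixed point, setting dx/dt = 0 with x > 0 fixes y* = (prey growth rate)/(xy coefficient) — independent of the other coefficients.
With the change, y* = 0.385/0.0281 = 13.7; it falls from 24.7.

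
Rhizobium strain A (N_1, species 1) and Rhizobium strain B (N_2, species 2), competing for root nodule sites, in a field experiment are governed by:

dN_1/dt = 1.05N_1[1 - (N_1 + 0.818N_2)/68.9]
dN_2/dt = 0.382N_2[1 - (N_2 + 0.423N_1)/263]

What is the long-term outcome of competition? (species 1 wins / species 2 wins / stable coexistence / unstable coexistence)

species 2 excludes species 1

Compare the nullcline intercepts: K1/α12 = 68.9/0.818 = 84.2 < K2 = 263; K2/α21 = 263/0.423 = 622 > K1 = 68.9.
Since the inequalities point opposite ways, species 2 can invade but species 1 cannot.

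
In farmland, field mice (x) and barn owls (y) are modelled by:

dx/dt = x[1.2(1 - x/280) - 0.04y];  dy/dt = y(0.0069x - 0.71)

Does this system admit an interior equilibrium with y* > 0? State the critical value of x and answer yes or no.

The predator equation gives dy/dt > 0 only when x > 0.71/0.0069 = 103.
Without the predator, x → K = 280. Since 280 > 103, the predator can invade and persist.

Threshold x = 103; K > 103, so yes, the predator persists.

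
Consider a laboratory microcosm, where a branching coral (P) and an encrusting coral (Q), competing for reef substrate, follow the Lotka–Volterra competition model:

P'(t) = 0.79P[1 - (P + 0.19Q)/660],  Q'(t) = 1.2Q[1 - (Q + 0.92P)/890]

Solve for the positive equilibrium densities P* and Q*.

Setting both brackets to zero gives the nullclines P + 0.19Q = 660 and 0.92P + Q = 890.
Substituting Q = 890 - 0.92P into the first: P(1 - 0.19·0.92) = 660 - 0.19·890.
So P* = 491/0.825 = 595, and then Q* = 890 - 0.92·595 = 343.

P* ≈ 595, Q* ≈ 343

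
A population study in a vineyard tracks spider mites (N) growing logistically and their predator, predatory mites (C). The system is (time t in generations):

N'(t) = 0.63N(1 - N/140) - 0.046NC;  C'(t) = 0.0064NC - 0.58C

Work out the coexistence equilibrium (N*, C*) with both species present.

From dC/dt = 0 with C > 0: 0.0064N* = 0.58, so N* = 90.6.
Substitute into dN/dt = 0: 0.63(1 - 90.6/140) = 0.046C*.
The bracket is 0.353, giving C* = 0.222/0.046 = 4.83.

N* ≈ 90.6, C* ≈ 4.83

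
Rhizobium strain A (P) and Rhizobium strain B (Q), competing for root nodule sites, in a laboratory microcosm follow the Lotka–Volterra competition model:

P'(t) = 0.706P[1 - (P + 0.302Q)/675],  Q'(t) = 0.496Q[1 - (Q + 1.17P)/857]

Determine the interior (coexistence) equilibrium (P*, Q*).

Setting both brackets to zero gives the nullclines P + 0.302Q = 675 and 1.17P + Q = 857.
Substituting Q = 857 - 1.17P into the first: P(1 - 0.302·1.17) = 675 - 0.302·857.
So P* = 416/0.647 = 644, and then Q* = 857 - 1.17·644 = 104.

P* ≈ 644, Q* ≈ 104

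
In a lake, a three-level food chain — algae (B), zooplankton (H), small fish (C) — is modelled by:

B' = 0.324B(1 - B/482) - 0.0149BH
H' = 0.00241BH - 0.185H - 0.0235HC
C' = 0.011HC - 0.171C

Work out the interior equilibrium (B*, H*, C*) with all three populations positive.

From dC/dt = 0: 0.011H* = 0.171, so H* = 15.5.
From dB/dt = 0: 0.324(1 - B*/482) = 0.0149·15.5, giving B* = 482·(1 - 0.715) = 137.
From dH/dt = 0: 0.00241·137 - 0.185 = 0.0235C*, so C* = 0.146/0.0235 = 6.22.

B* ≈ 137, H* ≈ 15.5, C* ≈ 6.22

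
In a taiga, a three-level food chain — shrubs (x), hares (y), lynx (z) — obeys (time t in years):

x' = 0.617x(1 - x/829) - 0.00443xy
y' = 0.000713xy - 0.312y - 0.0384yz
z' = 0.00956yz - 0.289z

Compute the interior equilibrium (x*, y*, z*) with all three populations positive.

From dz/dt = 0: 0.00956y* = 0.289, so y* = 30.2.
From dx/dt = 0: 0.617(1 - x*/829) = 0.00443·30.2, giving x* = 829·(1 - 0.217) = 649.
From dy/dt = 0: 0.000713·649 - 0.312 = 0.0384z*, so z* = 0.151/0.0384 = 3.93.

x* ≈ 649, y* ≈ 30.2, z* ≈ 3.93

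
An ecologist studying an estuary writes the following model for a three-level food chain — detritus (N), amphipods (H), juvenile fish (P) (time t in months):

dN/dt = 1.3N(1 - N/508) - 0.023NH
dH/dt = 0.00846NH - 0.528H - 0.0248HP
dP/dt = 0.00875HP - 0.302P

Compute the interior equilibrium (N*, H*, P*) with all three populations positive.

N* ≈ 198, H* ≈ 34.5, P* ≈ 46.2

From dP/dt = 0: 0.00875H* = 0.302, so H* = 34.5.
From dN/dt = 0: 1.3(1 - N*/508) = 0.023·34.5, giving N* = 508·(1 - 0.611) = 198.
From dH/dt = 0: 0.00846·198 - 0.528 = 0.0248P*, so P* = 1.15/0.0248 = 46.2.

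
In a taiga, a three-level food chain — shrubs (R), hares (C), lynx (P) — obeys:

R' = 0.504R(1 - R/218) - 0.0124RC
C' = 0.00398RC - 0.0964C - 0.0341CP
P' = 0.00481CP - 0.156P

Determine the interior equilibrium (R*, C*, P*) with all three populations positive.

R* ≈ 44, C* ≈ 32.4, P* ≈ 2.31

From dP/dt = 0: 0.00481C* = 0.156, so C* = 32.4.
From dR/dt = 0: 0.504(1 - R*/218) = 0.0124·32.4, giving R* = 218·(1 - 0.798) = 44.
From dC/dt = 0: 0.00398·44 - 0.0964 = 0.0341P*, so P* = 0.0789/0.0341 = 2.31.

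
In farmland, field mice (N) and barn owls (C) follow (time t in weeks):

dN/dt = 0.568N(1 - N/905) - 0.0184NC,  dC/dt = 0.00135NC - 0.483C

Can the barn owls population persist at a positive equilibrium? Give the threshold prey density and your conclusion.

The predator equation gives dC/dt > 0 only when N > 0.483/0.00135 = 358.
Without the predator, N → K = 905. Since 905 > 358, the predator can invade and persist.

Threshold N = 358; K > 358, so yes, the predator persists.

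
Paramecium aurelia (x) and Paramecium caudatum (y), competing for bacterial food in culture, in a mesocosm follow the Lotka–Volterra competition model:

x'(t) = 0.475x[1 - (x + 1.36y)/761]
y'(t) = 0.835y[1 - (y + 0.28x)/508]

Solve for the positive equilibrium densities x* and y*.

Setting both brackets to zero gives the nullclines x + 1.36y = 761 and 0.28x + y = 508.
Substituting y = 508 - 0.28x into the first: x(1 - 1.36·0.28) = 761 - 1.36·508.
So x* = 70.1/0.619 = 113, and then y* = 508 - 0.28·113 = 476.

x* ≈ 113, y* ≈ 476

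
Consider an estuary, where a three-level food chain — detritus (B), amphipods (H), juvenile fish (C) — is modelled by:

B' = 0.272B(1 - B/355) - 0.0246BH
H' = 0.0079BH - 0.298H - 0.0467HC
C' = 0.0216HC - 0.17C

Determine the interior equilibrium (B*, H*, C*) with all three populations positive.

B* ≈ 102, H* ≈ 7.87, C* ≈ 10.9

From dC/dt = 0: 0.0216H* = 0.17, so H* = 7.87.
From dB/dt = 0: 0.272(1 - B*/355) = 0.0246·7.87, giving B* = 355·(1 - 0.712) = 102.
From dH/dt = 0: 0.0079·102 - 0.298 = 0.0467C*, so C* = 0.51/0.0467 = 10.9.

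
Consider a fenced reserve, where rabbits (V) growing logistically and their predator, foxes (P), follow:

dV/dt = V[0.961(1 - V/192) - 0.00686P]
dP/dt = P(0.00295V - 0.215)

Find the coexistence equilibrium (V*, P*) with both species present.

From dP/dt = 0 with P > 0: 0.00295V* = 0.215, so V* = 72.9.
Substitute into dV/dt = 0: 0.961(1 - 72.9/192) = 0.00686P*.
The bracket is 0.62, giving P* = 0.596/0.00686 = 86.9.

V* ≈ 72.9, P* ≈ 86.9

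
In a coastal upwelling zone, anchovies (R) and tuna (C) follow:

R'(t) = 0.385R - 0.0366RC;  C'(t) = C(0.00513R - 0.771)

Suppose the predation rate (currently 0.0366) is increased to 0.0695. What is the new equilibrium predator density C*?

C* ≈ 5.54

At the interior fixed point, setting dR/dt = 0 with R > 0 fixes C* = (prey growth rate)/(RC coefficient) — independent of the other coefficients.
With the change, C* = 0.385/0.0695 = 5.54; it falls from 10.5.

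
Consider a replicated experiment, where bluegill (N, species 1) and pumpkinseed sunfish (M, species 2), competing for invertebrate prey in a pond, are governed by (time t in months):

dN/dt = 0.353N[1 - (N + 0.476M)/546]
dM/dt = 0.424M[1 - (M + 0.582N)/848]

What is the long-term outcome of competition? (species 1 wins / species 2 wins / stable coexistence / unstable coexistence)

Compare the nullcline intercepts: K1/α12 = 546/0.476 = 1150 > K2 = 848; K2/α21 = 848/0.582 = 1460 > K1 = 546.
Since both inequalities hold, each species can invade when rare, so the interior equilibrium is stable.

stable coexistence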